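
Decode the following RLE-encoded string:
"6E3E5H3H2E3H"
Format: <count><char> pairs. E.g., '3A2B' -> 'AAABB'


Expanding each <count><char> pair:
  6E -> 'EEEEEE'
  3E -> 'EEE'
  5H -> 'HHHHH'
  3H -> 'HHH'
  2E -> 'EE'
  3H -> 'HHH'

Decoded = EEEEEEEEEHHHHHHHHEEHHH


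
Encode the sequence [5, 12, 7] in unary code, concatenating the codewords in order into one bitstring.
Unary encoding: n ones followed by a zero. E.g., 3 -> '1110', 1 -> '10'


Encode each number as n ones followed by a terminating 0:
  5 -> 111110 (6 bits)
  12 -> 1111111111110 (13 bits)
  7 -> 11111110 (8 bits)
Total length = 6 + 13 + 8 = 27 bits.

Unary([5, 12, 7]) = 111110111111111111011111110 (27 bits)


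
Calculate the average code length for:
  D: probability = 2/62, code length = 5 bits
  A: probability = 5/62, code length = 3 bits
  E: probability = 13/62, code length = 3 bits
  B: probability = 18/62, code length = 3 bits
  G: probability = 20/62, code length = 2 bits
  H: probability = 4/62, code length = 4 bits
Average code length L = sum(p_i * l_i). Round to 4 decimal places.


Weighted contributions p_i * l_i:
  D: (2/62) * 5 = 10/62
  A: (5/62) * 3 = 15/62
  E: (13/62) * 3 = 39/62
  B: (18/62) * 3 = 54/62
  G: (20/62) * 2 = 40/62
  H: (4/62) * 4 = 16/62
Sum = (10 + 15 + 39 + 54 + 40 + 16)/62 = 174/62

L = 174/62 = 2.8065 bits/symbol


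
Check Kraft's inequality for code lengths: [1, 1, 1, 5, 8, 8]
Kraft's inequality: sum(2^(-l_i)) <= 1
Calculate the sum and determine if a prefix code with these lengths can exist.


Sum = 2^(-1) + 2^(-1) + 2^(-1) + 2^(-5) + 2^(-8) + 2^(-8)
    = 0.5 + 0.5 + 0.5 + 0.03125 + 0.00390625 + 0.00390625
    = 394/256 = 1.5390625
Since 1.5390625 > 1, Kraft's inequality is NOT satisfied.
A prefix code with these lengths CANNOT exist.

Kraft sum = 1.5390625. Not satisfied.


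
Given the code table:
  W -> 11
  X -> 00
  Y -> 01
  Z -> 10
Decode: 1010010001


Decoding:
10 -> Z
10 -> Z
01 -> Y
00 -> X
01 -> Y


Result: ZZYXY


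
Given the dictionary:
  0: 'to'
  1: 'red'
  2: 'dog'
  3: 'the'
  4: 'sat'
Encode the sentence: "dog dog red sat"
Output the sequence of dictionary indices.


Look up each word in the dictionary:
  'dog' -> 2
  'dog' -> 2
  'red' -> 1
  'sat' -> 4

Encoded: [2, 2, 1, 4]


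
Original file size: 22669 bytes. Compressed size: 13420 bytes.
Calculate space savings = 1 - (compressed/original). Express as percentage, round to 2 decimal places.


ratio = compressed/original = 13420/22669 = 0.591998
savings = 1 - ratio = 1 - 0.591998 = 0.408002
as a percentage: 0.408002 * 100 = 40.8%

Space savings = 1 - 13420/22669 = 40.8%


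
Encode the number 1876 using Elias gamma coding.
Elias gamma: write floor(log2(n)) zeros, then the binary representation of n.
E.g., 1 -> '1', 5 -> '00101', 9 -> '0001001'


num_bits = floor(log2(1876)) + 1 = 11
leading_zeros = num_bits - 1 = 10
binary(1876) = 11101010100

Elias gamma(1876) = '0000000000' + '11101010100' = 000000000011101010100 (21 bits)


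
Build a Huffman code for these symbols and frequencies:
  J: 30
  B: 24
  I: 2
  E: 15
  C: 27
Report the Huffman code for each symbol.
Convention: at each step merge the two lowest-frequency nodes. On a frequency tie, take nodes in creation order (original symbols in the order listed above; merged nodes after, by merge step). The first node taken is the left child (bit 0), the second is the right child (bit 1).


Huffman tree construction:
Step 1: Merge I(2) + E(15) = 17
Step 2: Merge (I+E)(17) + B(24) = 41
Step 3: Merge C(27) + J(30) = 57
Step 4: Merge ((I+E)+B)(41) + (C+J)(57) = 98
Read each symbol's code off the tree from the root (left child = 0, right child = 1).

Codes:
  J: 11 (length 2)
  B: 01 (length 2)
  I: 000 (length 3)
  E: 001 (length 3)
  C: 10 (length 2)
Average code length: 213/98 = 2.1735 bits/symbol


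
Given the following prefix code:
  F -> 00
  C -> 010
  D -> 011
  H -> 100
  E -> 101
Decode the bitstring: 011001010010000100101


Decoding step by step:
Bits 011 -> D
Bits 00 -> F
Bits 101 -> E
Bits 00 -> F
Bits 100 -> H
Bits 00 -> F
Bits 100 -> H
Bits 101 -> E


Decoded message: DFEFHFHE


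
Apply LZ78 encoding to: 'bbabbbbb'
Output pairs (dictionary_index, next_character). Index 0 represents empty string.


LZ78 encoding steps:
Dictionary: {0: ''}
Step 1: w='' (idx 0), next='b' -> output (0, 'b'), add 'b' as idx 1
Step 2: w='b' (idx 1), next='a' -> output (1, 'a'), add 'ba' as idx 2
Step 3: w='b' (idx 1), next='b' -> output (1, 'b'), add 'bb' as idx 3
Step 4: w='bb' (idx 3), next='b' -> output (3, 'b'), add 'bbb' as idx 4


Encoded: [(0, 'b'), (1, 'a'), (1, 'b'), (3, 'b')]


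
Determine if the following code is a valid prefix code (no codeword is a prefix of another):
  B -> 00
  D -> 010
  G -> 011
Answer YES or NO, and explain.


Checking each pair (does one codeword prefix another?):
  B='00' vs D='010': no prefix
  B='00' vs G='011': no prefix
  D='010' vs B='00': no prefix
  D='010' vs G='011': no prefix
  G='011' vs B='00': no prefix
  G='011' vs D='010': no prefix
No violation found over all pairs.

YES -- this is a valid prefix code. No codeword is a prefix of any other codeword.


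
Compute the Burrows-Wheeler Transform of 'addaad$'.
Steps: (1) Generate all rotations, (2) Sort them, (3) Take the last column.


Rotations (sorted):
  0: $addaad -> last char: d
  1: aad$add -> last char: d
  2: ad$adda -> last char: a
  3: addaad$ -> last char: $
  4: d$addaa -> last char: a
  5: daad$ad -> last char: d
  6: ddaad$a -> last char: a


BWT = dda$ada


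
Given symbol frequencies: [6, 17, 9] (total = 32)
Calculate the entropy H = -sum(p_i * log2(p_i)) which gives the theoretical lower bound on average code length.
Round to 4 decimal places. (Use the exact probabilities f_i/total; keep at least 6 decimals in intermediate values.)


Per-symbol terms -p_i * log2(p_i) with p_i = f_i/32:
  p = 6/32 = 0.187500: log2(p) = -2.415037, -p*log2(p) = 0.452820
  p = 17/32 = 0.531250: log2(p) = -0.912537, -p*log2(p) = 0.484785
  p = 9/32 = 0.281250: log2(p) = -1.830075, -p*log2(p) = 0.514709
H = 0.452820 + 0.484785 + 0.514709 = 1.452314

H = 1.4523 bits/symbol


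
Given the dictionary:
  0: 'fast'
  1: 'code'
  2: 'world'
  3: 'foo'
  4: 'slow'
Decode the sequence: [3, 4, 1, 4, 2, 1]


Look up each index in the dictionary:
  3 -> 'foo'
  4 -> 'slow'
  1 -> 'code'
  4 -> 'slow'
  2 -> 'world'
  1 -> 'code'

Decoded: "foo slow code slow world code"


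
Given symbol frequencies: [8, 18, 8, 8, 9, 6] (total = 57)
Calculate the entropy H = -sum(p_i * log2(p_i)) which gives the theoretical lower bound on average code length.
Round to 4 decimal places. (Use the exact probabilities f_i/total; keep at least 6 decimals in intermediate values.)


Per-symbol terms -p_i * log2(p_i) with p_i = f_i/57:
  p = 8/57 = 0.140351: log2(p) = -2.832890, -p*log2(p) = 0.397599
  p = 18/57 = 0.315789: log2(p) = -1.662965, -p*log2(p) = 0.525147
  p = 8/57 = 0.140351: log2(p) = -2.832890, -p*log2(p) = 0.397599
  p = 8/57 = 0.140351: log2(p) = -2.832890, -p*log2(p) = 0.397599
  p = 9/57 = 0.157895: log2(p) = -2.662965, -p*log2(p) = 0.420468
  p = 6/57 = 0.105263: log2(p) = -3.247928, -p*log2(p) = 0.341887
H = 0.397599 + 0.525147 + 0.397599 + 0.397599 + 0.420468 + 0.341887 = 2.480299

H = 2.4803 bits/symbol


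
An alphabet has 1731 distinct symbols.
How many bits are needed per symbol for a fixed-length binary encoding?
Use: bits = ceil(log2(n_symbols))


log2(1731) = 10.7574
Bracket: 2^10 = 1024 < 1731 <= 2^11 = 2048
So ceil(log2(1731)) = 11

bits = ceil(log2(1731)) = ceil(10.7574) = 11 bits


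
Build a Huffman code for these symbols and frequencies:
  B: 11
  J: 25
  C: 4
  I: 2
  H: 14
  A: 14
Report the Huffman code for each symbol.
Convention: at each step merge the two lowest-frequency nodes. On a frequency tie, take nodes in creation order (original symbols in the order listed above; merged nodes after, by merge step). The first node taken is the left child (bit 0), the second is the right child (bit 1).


Huffman tree construction:
Step 1: Merge I(2) + C(4) = 6
Step 2: Merge (I+C)(6) + B(11) = 17
Step 3: Merge H(14) + A(14) = 28
Step 4: Merge ((I+C)+B)(17) + J(25) = 42
Step 5: Merge (H+A)(28) + (((I+C)+B)+J)(42) = 70
Read each symbol's code off the tree from the root (left child = 0, right child = 1).

Codes:
  B: 101 (length 3)
  J: 11 (length 2)
  C: 1001 (length 4)
  I: 1000 (length 4)
  H: 00 (length 2)
  A: 01 (length 2)
Average code length: 163/70 = 2.3286 bits/symbol


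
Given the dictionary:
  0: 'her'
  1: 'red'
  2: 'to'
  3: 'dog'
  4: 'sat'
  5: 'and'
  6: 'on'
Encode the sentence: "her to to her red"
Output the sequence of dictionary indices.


Look up each word in the dictionary:
  'her' -> 0
  'to' -> 2
  'to' -> 2
  'her' -> 0
  'red' -> 1

Encoded: [0, 2, 2, 0, 1]


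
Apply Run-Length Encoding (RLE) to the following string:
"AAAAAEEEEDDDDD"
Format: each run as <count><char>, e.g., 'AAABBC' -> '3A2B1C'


Scanning runs left to right:
  i=0: run of 'A' x 5 -> '5A'
  i=5: run of 'E' x 4 -> '4E'
  i=9: run of 'D' x 5 -> '5D'

RLE = 5A4E5D


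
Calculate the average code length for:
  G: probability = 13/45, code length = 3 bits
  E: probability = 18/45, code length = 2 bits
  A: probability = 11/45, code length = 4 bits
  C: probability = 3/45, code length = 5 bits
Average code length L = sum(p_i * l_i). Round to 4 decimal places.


Weighted contributions p_i * l_i:
  G: (13/45) * 3 = 39/45
  E: (18/45) * 2 = 36/45
  A: (11/45) * 4 = 44/45
  C: (3/45) * 5 = 15/45
Sum = (39 + 36 + 44 + 15)/45 = 134/45

L = 134/45 = 2.9778 bits/symbol


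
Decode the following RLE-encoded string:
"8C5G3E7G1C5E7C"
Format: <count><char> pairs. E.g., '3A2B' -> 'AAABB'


Expanding each <count><char> pair:
  8C -> 'CCCCCCCC'
  5G -> 'GGGGG'
  3E -> 'EEE'
  7G -> 'GGGGGGG'
  1C -> 'C'
  5E -> 'EEEEE'
  7C -> 'CCCCCCC'

Decoded = CCCCCCCCGGGGGEEEGGGGGGGCEEEEECCCCCCC


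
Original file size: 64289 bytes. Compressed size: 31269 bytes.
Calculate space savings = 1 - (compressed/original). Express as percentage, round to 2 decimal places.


ratio = compressed/original = 31269/64289 = 0.486382
savings = 1 - ratio = 1 - 0.486382 = 0.513618
as a percentage: 0.513618 * 100 = 51.36%

Space savings = 1 - 31269/64289 = 51.36%


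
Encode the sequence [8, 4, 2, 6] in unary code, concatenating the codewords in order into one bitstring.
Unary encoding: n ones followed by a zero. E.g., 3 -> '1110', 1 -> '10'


Encode each number as n ones followed by a terminating 0:
  8 -> 111111110 (9 bits)
  4 -> 11110 (5 bits)
  2 -> 110 (3 bits)
  6 -> 1111110 (7 bits)
Total length = 9 + 5 + 3 + 7 = 24 bits.

Unary([8, 4, 2, 6]) = 111111110111101101111110 (24 bits)


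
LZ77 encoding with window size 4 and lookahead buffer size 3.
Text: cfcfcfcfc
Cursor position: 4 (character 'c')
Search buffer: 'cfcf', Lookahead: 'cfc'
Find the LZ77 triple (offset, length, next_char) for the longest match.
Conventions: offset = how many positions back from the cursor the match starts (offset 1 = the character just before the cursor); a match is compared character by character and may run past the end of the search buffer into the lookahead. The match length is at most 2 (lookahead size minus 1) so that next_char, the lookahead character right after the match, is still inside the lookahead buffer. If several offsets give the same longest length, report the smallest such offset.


Try each offset into the search buffer:
  offset=1 (pos 3, char 'f'): match length 0
  offset=2 (pos 2, char 'c'): match length 2
  offset=3 (pos 1, char 'f'): match length 0
  offset=4 (pos 0, char 'c'): match length 2
Longest match has length 2, found at offsets 2, 4; take the smallest, offset 2.
next_char = character at position 4 + 2 = 6 -> 'c'

Best match: offset=2, length=2 (matching 'cf' starting at position 2)
LZ77 triple: (2, 2, 'c')


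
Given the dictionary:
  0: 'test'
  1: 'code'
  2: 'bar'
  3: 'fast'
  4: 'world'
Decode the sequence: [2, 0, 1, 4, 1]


Look up each index in the dictionary:
  2 -> 'bar'
  0 -> 'test'
  1 -> 'code'
  4 -> 'world'
  1 -> 'code'

Decoded: "bar test code world code"


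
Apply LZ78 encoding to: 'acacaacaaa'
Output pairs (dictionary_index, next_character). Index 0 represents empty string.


LZ78 encoding steps:
Dictionary: {0: ''}
Step 1: w='' (idx 0), next='a' -> output (0, 'a'), add 'a' as idx 1
Step 2: w='' (idx 0), next='c' -> output (0, 'c'), add 'c' as idx 2
Step 3: w='a' (idx 1), next='c' -> output (1, 'c'), add 'ac' as idx 3
Step 4: w='a' (idx 1), next='a' -> output (1, 'a'), add 'aa' as idx 4
Step 5: w='c' (idx 2), next='a' -> output (2, 'a'), add 'ca' as idx 5
Step 6: w='aa' (idx 4), end of input -> output (4, '')


Encoded: [(0, 'a'), (0, 'c'), (1, 'c'), (1, 'a'), (2, 'a'), (4, '')]


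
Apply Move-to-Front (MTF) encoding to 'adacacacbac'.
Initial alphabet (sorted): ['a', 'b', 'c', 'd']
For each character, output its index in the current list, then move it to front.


MTF encoding:
'a': index 0 in ['a', 'b', 'c', 'd'] -> ['a', 'b', 'c', 'd']
'd': index 3 in ['a', 'b', 'c', 'd'] -> ['d', 'a', 'b', 'c']
'a': index 1 in ['d', 'a', 'b', 'c'] -> ['a', 'd', 'b', 'c']
'c': index 3 in ['a', 'd', 'b', 'c'] -> ['c', 'a', 'd', 'b']
'a': index 1 in ['c', 'a', 'd', 'b'] -> ['a', 'c', 'd', 'b']
'c': index 1 in ['a', 'c', 'd', 'b'] -> ['c', 'a', 'd', 'b']
'a': index 1 in ['c', 'a', 'd', 'b'] -> ['a', 'c', 'd', 'b']
'c': index 1 in ['a', 'c', 'd', 'b'] -> ['c', 'a', 'd', 'b']
'b': index 3 in ['c', 'a', 'd', 'b'] -> ['b', 'c', 'a', 'd']
'a': index 2 in ['b', 'c', 'a', 'd'] -> ['a', 'b', 'c', 'd']
'c': index 2 in ['a', 'b', 'c', 'd'] -> ['c', 'a', 'b', 'd']


Output: [0, 3, 1, 3, 1, 1, 1, 1, 3, 2, 2]


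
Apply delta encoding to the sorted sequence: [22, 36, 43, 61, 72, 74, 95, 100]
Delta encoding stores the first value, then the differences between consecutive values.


First value: 22
Deltas:
  36 - 22 = 14
  43 - 36 = 7
  61 - 43 = 18
  72 - 61 = 11
  74 - 72 = 2
  95 - 74 = 21
  100 - 95 = 5


Delta encoded: [22, 14, 7, 18, 11, 2, 21, 5]


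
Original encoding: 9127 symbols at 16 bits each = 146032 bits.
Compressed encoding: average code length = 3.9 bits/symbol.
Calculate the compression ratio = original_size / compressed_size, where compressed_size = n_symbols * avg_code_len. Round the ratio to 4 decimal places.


original_size = n_symbols * orig_bits = 9127 * 16 = 146032 bits
compressed_size = n_symbols * avg_code_len = 9127 * 3.9 = 35595.3 bits
ratio = original_size / compressed_size = 146032 / 35595.3 = 4.1026

Compression ratio = 4.1026


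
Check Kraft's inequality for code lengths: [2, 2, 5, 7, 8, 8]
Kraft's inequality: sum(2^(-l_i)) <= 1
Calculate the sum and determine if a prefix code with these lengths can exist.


Sum = 2^(-2) + 2^(-2) + 2^(-5) + 2^(-7) + 2^(-8) + 2^(-8)
    = 0.25 + 0.25 + 0.03125 + 0.0078125 + 0.00390625 + 0.00390625
    = 140/256 = 0.546875
Since 0.546875 <= 1, Kraft's inequality IS satisfied.
A prefix code with these lengths CAN exist.

Kraft sum = 0.546875. Satisfied.


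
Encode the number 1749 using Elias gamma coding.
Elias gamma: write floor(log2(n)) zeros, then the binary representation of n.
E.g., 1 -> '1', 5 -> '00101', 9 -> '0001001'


num_bits = floor(log2(1749)) + 1 = 11
leading_zeros = num_bits - 1 = 10
binary(1749) = 11011010101

Elias gamma(1749) = '0000000000' + '11011010101' = 000000000011011010101 (21 bits)


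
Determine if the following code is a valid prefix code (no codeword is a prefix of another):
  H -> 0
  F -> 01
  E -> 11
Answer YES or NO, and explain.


Checking each pair (does one codeword prefix another?):
  H='0' vs F='01': prefix -- VIOLATION

NO -- this is NOT a valid prefix code. H (0) is a prefix of F (01).


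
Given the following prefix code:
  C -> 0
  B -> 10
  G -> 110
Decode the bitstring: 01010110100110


Decoding step by step:
Bits 0 -> C
Bits 10 -> B
Bits 10 -> B
Bits 110 -> G
Bits 10 -> B
Bits 0 -> C
Bits 110 -> G


Decoded message: CBBGBCG


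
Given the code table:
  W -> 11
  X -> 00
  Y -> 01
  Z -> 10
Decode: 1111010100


Decoding:
11 -> W
11 -> W
01 -> Y
01 -> Y
00 -> X


Result: WWYYX


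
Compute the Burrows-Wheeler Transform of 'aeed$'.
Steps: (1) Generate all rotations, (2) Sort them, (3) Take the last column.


Rotations (sorted):
  0: $aeed -> last char: d
  1: aeed$ -> last char: $
  2: d$aee -> last char: e
  3: ed$ae -> last char: e
  4: eed$a -> last char: a


BWT = d$eea


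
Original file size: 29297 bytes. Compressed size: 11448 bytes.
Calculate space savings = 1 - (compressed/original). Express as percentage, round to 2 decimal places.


ratio = compressed/original = 11448/29297 = 0.390757
savings = 1 - ratio = 1 - 0.390757 = 0.609243
as a percentage: 0.609243 * 100 = 60.92%

Space savings = 1 - 11448/29297 = 60.92%


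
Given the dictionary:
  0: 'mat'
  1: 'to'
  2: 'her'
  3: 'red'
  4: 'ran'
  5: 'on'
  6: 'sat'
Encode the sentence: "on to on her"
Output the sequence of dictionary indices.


Look up each word in the dictionary:
  'on' -> 5
  'to' -> 1
  'on' -> 5
  'her' -> 2

Encoded: [5, 1, 5, 2]


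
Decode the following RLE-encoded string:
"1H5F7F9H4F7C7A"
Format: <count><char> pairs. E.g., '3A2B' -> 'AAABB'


Expanding each <count><char> pair:
  1H -> 'H'
  5F -> 'FFFFF'
  7F -> 'FFFFFFF'
  9H -> 'HHHHHHHHH'
  4F -> 'FFFF'
  7C -> 'CCCCCCC'
  7A -> 'AAAAAAA'

Decoded = HFFFFFFFFFFFFHHHHHHHHHFFFFCCCCCCCAAAAAAA


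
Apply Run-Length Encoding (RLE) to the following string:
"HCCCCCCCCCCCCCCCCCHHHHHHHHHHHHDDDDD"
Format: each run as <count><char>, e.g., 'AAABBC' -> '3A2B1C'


Scanning runs left to right:
  i=0: run of 'H' x 1 -> '1H'
  i=1: run of 'C' x 17 -> '17C'
  i=18: run of 'H' x 12 -> '12H'
  i=30: run of 'D' x 5 -> '5D'

RLE = 1H17C12H5D


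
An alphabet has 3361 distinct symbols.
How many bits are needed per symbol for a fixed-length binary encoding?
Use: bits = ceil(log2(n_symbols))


log2(3361) = 11.7147
Bracket: 2^11 = 2048 < 3361 <= 2^12 = 4096
So ceil(log2(3361)) = 12

bits = ceil(log2(3361)) = ceil(11.7147) = 12 bits


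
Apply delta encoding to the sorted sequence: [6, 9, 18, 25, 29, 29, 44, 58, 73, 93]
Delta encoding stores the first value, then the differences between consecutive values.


First value: 6
Deltas:
  9 - 6 = 3
  18 - 9 = 9
  25 - 18 = 7
  29 - 25 = 4
  29 - 29 = 0
  44 - 29 = 15
  58 - 44 = 14
  73 - 58 = 15
  93 - 73 = 20


Delta encoded: [6, 3, 9, 7, 4, 0, 15, 14, 15, 20]


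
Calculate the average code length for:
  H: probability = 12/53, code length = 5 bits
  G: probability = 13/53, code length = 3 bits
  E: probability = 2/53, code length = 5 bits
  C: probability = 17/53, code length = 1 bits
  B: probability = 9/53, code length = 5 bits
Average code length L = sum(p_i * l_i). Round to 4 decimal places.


Weighted contributions p_i * l_i:
  H: (12/53) * 5 = 60/53
  G: (13/53) * 3 = 39/53
  E: (2/53) * 5 = 10/53
  C: (17/53) * 1 = 17/53
  B: (9/53) * 5 = 45/53
Sum = (60 + 39 + 10 + 17 + 45)/53 = 171/53

L = 171/53 = 3.2264 bits/symbol


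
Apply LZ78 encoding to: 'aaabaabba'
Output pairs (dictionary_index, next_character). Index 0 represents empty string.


LZ78 encoding steps:
Dictionary: {0: ''}
Step 1: w='' (idx 0), next='a' -> output (0, 'a'), add 'a' as idx 1
Step 2: w='a' (idx 1), next='a' -> output (1, 'a'), add 'aa' as idx 2
Step 3: w='' (idx 0), next='b' -> output (0, 'b'), add 'b' as idx 3
Step 4: w='aa' (idx 2), next='b' -> output (2, 'b'), add 'aab' as idx 4
Step 5: w='b' (idx 3), next='a' -> output (3, 'a'), add 'ba' as idx 5


Encoded: [(0, 'a'), (1, 'a'), (0, 'b'), (2, 'b'), (3, 'a')]


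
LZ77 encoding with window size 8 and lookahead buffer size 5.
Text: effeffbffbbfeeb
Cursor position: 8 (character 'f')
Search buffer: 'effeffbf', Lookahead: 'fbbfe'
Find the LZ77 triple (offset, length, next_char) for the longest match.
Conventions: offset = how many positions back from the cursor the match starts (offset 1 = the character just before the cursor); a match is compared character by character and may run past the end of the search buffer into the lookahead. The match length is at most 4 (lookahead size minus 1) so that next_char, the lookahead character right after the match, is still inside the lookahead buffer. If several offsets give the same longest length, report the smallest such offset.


Try each offset into the search buffer:
  offset=1 (pos 7, char 'f'): match length 1
  offset=2 (pos 6, char 'b'): match length 0
  offset=3 (pos 5, char 'f'): match length 2
  offset=4 (pos 4, char 'f'): match length 1
  offset=5 (pos 3, char 'e'): match length 0
  offset=6 (pos 2, char 'f'): match length 1
  offset=7 (pos 1, char 'f'): match length 1
  offset=8 (pos 0, char 'e'): match length 0
Longest match has length 2 at offset 3.
next_char = character at position 8 + 2 = 10 -> 'b'

Best match: offset=3, length=2 (matching 'fb' starting at position 5)
LZ77 triple: (3, 2, 'b')


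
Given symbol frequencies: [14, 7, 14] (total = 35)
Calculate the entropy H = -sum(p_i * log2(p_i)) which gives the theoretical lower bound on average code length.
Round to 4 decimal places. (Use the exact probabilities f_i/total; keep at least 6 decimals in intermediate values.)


Per-symbol terms -p_i * log2(p_i) with p_i = f_i/35:
  p = 14/35 = 0.400000: log2(p) = -1.321928, -p*log2(p) = 0.528771
  p = 7/35 = 0.200000: log2(p) = -2.321928, -p*log2(p) = 0.464386
  p = 14/35 = 0.400000: log2(p) = -1.321928, -p*log2(p) = 0.528771
H = 0.528771 + 0.464386 + 0.528771 = 1.521928

H = 1.5219 bits/symbol


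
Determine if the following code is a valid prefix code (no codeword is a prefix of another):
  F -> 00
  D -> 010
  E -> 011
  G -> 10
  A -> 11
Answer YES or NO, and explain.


Checking each pair (does one codeword prefix another?):
  F='00' vs D='010': no prefix
  F='00' vs E='011': no prefix
  F='00' vs G='10': no prefix
  F='00' vs A='11': no prefix
  D='010' vs F='00': no prefix
  D='010' vs E='011': no prefix
  D='010' vs G='10': no prefix
  D='010' vs A='11': no prefix
  E='011' vs F='00': no prefix
  E='011' vs D='010': no prefix
  E='011' vs G='10': no prefix
  E='011' vs A='11': no prefix
  G='10' vs F='00': no prefix
  G='10' vs D='010': no prefix
  G='10' vs E='011': no prefix
  G='10' vs A='11': no prefix
  A='11' vs F='00': no prefix
  A='11' vs D='010': no prefix
  A='11' vs E='011': no prefix
  A='11' vs G='10': no prefix
No violation found over all pairs.

YES -- this is a valid prefix code. No codeword is a prefix of any other codeword.


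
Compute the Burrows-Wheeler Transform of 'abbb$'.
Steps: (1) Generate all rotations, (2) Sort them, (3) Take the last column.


Rotations (sorted):
  0: $abbb -> last char: b
  1: abbb$ -> last char: $
  2: b$abb -> last char: b
  3: bb$ab -> last char: b
  4: bbb$a -> last char: a


BWT = b$bba


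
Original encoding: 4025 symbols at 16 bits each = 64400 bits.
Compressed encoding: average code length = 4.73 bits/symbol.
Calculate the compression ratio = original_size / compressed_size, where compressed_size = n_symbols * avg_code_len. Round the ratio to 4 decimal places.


original_size = n_symbols * orig_bits = 4025 * 16 = 64400 bits
compressed_size = n_symbols * avg_code_len = 4025 * 4.73 = 19038.25 bits
ratio = original_size / compressed_size = 64400 / 19038.25 = 3.3827

Compression ratio = 3.3827


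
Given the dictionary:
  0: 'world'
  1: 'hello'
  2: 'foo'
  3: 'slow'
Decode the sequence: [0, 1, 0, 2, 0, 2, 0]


Look up each index in the dictionary:
  0 -> 'world'
  1 -> 'hello'
  0 -> 'world'
  2 -> 'foo'
  0 -> 'world'
  2 -> 'foo'
  0 -> 'world'

Decoded: "world hello world foo world foo world"


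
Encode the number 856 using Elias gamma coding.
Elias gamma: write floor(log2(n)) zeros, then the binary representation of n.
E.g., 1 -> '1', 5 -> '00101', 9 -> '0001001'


num_bits = floor(log2(856)) + 1 = 10
leading_zeros = num_bits - 1 = 9
binary(856) = 1101011000

Elias gamma(856) = '000000000' + '1101011000' = 0000000001101011000 (19 bits)


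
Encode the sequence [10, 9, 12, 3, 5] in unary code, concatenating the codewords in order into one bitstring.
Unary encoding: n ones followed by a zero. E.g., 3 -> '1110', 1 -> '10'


Encode each number as n ones followed by a terminating 0:
  10 -> 11111111110 (11 bits)
  9 -> 1111111110 (10 bits)
  12 -> 1111111111110 (13 bits)
  3 -> 1110 (4 bits)
  5 -> 111110 (6 bits)
Total length = 11 + 10 + 13 + 4 + 6 = 44 bits.

Unary([10, 9, 12, 3, 5]) = 11111111110111111111011111111111101110111110 (44 bits)


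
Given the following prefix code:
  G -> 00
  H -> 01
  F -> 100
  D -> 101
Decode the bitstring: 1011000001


Decoding step by step:
Bits 101 -> D
Bits 100 -> F
Bits 00 -> G
Bits 01 -> H


Decoded message: DFGH


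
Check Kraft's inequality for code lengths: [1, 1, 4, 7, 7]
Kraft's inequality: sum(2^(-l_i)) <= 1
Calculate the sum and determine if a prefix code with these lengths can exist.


Sum = 2^(-1) + 2^(-1) + 2^(-4) + 2^(-7) + 2^(-7)
    = 0.5 + 0.5 + 0.0625 + 0.0078125 + 0.0078125
    = 138/128 = 1.078125
Since 1.078125 > 1, Kraft's inequality is NOT satisfied.
A prefix code with these lengths CANNOT exist.

Kraft sum = 1.078125. Not satisfied.


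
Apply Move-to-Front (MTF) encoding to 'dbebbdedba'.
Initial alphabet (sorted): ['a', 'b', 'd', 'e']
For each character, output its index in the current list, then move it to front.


MTF encoding:
'd': index 2 in ['a', 'b', 'd', 'e'] -> ['d', 'a', 'b', 'e']
'b': index 2 in ['d', 'a', 'b', 'e'] -> ['b', 'd', 'a', 'e']
'e': index 3 in ['b', 'd', 'a', 'e'] -> ['e', 'b', 'd', 'a']
'b': index 1 in ['e', 'b', 'd', 'a'] -> ['b', 'e', 'd', 'a']
'b': index 0 in ['b', 'e', 'd', 'a'] -> ['b', 'e', 'd', 'a']
'd': index 2 in ['b', 'e', 'd', 'a'] -> ['d', 'b', 'e', 'a']
'e': index 2 in ['d', 'b', 'e', 'a'] -> ['e', 'd', 'b', 'a']
'd': index 1 in ['e', 'd', 'b', 'a'] -> ['d', 'e', 'b', 'a']
'b': index 2 in ['d', 'e', 'b', 'a'] -> ['b', 'd', 'e', 'a']
'a': index 3 in ['b', 'd', 'e', 'a'] -> ['a', 'b', 'd', 'e']


Output: [2, 2, 3, 1, 0, 2, 2, 1, 2, 3]


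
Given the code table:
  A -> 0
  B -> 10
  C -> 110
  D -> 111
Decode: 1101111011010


Decoding:
110 -> C
111 -> D
10 -> B
110 -> C
10 -> B


Result: CDBCB


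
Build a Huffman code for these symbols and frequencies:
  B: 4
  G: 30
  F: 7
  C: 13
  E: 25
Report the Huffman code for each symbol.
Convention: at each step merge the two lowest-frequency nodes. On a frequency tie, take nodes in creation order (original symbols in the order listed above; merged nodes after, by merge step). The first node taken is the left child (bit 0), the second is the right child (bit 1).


Huffman tree construction:
Step 1: Merge B(4) + F(7) = 11
Step 2: Merge (B+F)(11) + C(13) = 24
Step 3: Merge ((B+F)+C)(24) + E(25) = 49
Step 4: Merge G(30) + (((B+F)+C)+E)(49) = 79
Read each symbol's code off the tree from the root (left child = 0, right child = 1).

Codes:
  B: 1000 (length 4)
  G: 0 (length 1)
  F: 1001 (length 4)
  C: 101 (length 3)
  E: 11 (length 2)
Average code length: 163/79 = 2.0633 bits/symbol


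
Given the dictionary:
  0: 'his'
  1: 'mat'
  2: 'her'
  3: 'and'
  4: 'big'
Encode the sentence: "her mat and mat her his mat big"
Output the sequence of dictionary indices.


Look up each word in the dictionary:
  'her' -> 2
  'mat' -> 1
  'and' -> 3
  'mat' -> 1
  'her' -> 2
  'his' -> 0
  'mat' -> 1
  'big' -> 4

Encoded: [2, 1, 3, 1, 2, 0, 1, 4]


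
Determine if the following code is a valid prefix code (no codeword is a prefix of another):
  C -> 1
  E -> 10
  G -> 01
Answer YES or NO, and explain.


Checking each pair (does one codeword prefix another?):
  C='1' vs E='10': prefix -- VIOLATION

NO -- this is NOT a valid prefix code. C (1) is a prefix of E (10).


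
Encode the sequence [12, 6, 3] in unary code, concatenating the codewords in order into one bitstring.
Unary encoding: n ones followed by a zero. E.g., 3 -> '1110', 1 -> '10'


Encode each number as n ones followed by a terminating 0:
  12 -> 1111111111110 (13 bits)
  6 -> 1111110 (7 bits)
  3 -> 1110 (4 bits)
Total length = 13 + 7 + 4 = 24 bits.

Unary([12, 6, 3]) = 111111111111011111101110 (24 bits)


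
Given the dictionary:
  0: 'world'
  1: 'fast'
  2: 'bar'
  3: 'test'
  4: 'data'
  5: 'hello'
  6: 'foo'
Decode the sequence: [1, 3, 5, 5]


Look up each index in the dictionary:
  1 -> 'fast'
  3 -> 'test'
  5 -> 'hello'
  5 -> 'hello'

Decoded: "fast test hello hello"


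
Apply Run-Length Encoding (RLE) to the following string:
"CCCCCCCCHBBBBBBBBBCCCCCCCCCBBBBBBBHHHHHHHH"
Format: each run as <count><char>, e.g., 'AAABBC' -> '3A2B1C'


Scanning runs left to right:
  i=0: run of 'C' x 8 -> '8C'
  i=8: run of 'H' x 1 -> '1H'
  i=9: run of 'B' x 9 -> '9B'
  i=18: run of 'C' x 9 -> '9C'
  i=27: run of 'B' x 7 -> '7B'
  i=34: run of 'H' x 8 -> '8H'

RLE = 8C1H9B9C7B8H


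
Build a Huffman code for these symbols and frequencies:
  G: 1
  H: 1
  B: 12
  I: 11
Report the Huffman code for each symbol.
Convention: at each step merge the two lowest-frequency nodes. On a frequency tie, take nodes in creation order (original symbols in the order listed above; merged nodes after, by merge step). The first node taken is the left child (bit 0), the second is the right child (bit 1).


Huffman tree construction:
Step 1: Merge G(1) + H(1) = 2
Step 2: Merge (G+H)(2) + I(11) = 13
Step 3: Merge B(12) + ((G+H)+I)(13) = 25
Read each symbol's code off the tree from the root (left child = 0, right child = 1).

Codes:
  G: 100 (length 3)
  H: 101 (length 3)
  B: 0 (length 1)
  I: 11 (length 2)
Average code length: 40/25 = 1.6000 bits/symbol


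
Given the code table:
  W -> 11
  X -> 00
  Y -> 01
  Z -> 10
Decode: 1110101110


Decoding:
11 -> W
10 -> Z
10 -> Z
11 -> W
10 -> Z


Result: WZZWZ


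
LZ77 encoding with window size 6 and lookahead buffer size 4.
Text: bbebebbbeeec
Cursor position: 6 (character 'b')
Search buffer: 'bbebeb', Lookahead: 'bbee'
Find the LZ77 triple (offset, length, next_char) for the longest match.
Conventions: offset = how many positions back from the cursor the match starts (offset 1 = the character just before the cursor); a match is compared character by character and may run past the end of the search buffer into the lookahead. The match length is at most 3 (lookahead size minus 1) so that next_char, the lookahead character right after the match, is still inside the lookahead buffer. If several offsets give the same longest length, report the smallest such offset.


Try each offset into the search buffer:
  offset=1 (pos 5, char 'b'): match length 2
  offset=2 (pos 4, char 'e'): match length 0
  offset=3 (pos 3, char 'b'): match length 1
  offset=4 (pos 2, char 'e'): match length 0
  offset=5 (pos 1, char 'b'): match length 1
  offset=6 (pos 0, char 'b'): match length 3
Longest match has length 3 at offset 6.
next_char = character at position 6 + 3 = 9 -> 'e'

Best match: offset=6, length=3 (matching 'bbe' starting at position 0)
LZ77 triple: (6, 3, 'e')


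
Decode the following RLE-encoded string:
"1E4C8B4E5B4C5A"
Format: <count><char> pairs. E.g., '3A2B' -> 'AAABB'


Expanding each <count><char> pair:
  1E -> 'E'
  4C -> 'CCCC'
  8B -> 'BBBBBBBB'
  4E -> 'EEEE'
  5B -> 'BBBBB'
  4C -> 'CCCC'
  5A -> 'AAAAA'

Decoded = ECCCCBBBBBBBBEEEEBBBBBCCCCAAAAA


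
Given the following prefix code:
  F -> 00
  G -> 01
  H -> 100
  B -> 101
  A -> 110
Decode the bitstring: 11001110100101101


Decoding step by step:
Bits 110 -> A
Bits 01 -> G
Bits 110 -> A
Bits 100 -> H
Bits 101 -> B
Bits 101 -> B


Decoded message: AGAHBB


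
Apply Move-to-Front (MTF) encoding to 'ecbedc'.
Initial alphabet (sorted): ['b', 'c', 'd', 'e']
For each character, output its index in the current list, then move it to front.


MTF encoding:
'e': index 3 in ['b', 'c', 'd', 'e'] -> ['e', 'b', 'c', 'd']
'c': index 2 in ['e', 'b', 'c', 'd'] -> ['c', 'e', 'b', 'd']
'b': index 2 in ['c', 'e', 'b', 'd'] -> ['b', 'c', 'e', 'd']
'e': index 2 in ['b', 'c', 'e', 'd'] -> ['e', 'b', 'c', 'd']
'd': index 3 in ['e', 'b', 'c', 'd'] -> ['d', 'e', 'b', 'c']
'c': index 3 in ['d', 'e', 'b', 'c'] -> ['c', 'd', 'e', 'b']


Output: [3, 2, 2, 2, 3, 3]


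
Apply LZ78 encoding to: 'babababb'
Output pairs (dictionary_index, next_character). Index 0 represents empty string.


LZ78 encoding steps:
Dictionary: {0: ''}
Step 1: w='' (idx 0), next='b' -> output (0, 'b'), add 'b' as idx 1
Step 2: w='' (idx 0), next='a' -> output (0, 'a'), add 'a' as idx 2
Step 3: w='b' (idx 1), next='a' -> output (1, 'a'), add 'ba' as idx 3
Step 4: w='ba' (idx 3), next='b' -> output (3, 'b'), add 'bab' as idx 4
Step 5: w='b' (idx 1), end of input -> output (1, '')


Encoded: [(0, 'b'), (0, 'a'), (1, 'a'), (3, 'b'), (1, '')]


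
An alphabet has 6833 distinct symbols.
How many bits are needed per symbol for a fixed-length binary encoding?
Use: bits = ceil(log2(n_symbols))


log2(6833) = 12.7383
Bracket: 2^12 = 4096 < 6833 <= 2^13 = 8192
So ceil(log2(6833)) = 13

bits = ceil(log2(6833)) = ceil(12.7383) = 13 bits


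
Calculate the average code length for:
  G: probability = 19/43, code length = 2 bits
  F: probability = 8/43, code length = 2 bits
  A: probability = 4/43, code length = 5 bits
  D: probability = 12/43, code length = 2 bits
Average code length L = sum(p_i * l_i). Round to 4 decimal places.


Weighted contributions p_i * l_i:
  G: (19/43) * 2 = 38/43
  F: (8/43) * 2 = 16/43
  A: (4/43) * 5 = 20/43
  D: (12/43) * 2 = 24/43
Sum = (38 + 16 + 20 + 24)/43 = 98/43

L = 98/43 = 2.2791 bits/symbol


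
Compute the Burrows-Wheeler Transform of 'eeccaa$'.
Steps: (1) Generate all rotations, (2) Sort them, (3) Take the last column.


Rotations (sorted):
  0: $eeccaa -> last char: a
  1: a$eecca -> last char: a
  2: aa$eecc -> last char: c
  3: caa$eec -> last char: c
  4: ccaa$ee -> last char: e
  5: eccaa$e -> last char: e
  6: eeccaa$ -> last char: $


BWT = aaccee$


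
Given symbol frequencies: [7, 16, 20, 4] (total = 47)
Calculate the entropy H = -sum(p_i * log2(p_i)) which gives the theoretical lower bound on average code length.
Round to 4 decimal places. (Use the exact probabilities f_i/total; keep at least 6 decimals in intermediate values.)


Per-symbol terms -p_i * log2(p_i) with p_i = f_i/47:
  p = 7/47 = 0.148936: log2(p) = -2.747234, -p*log2(p) = 0.409163
  p = 16/47 = 0.340426: log2(p) = -1.554589, -p*log2(p) = 0.529222
  p = 20/47 = 0.425532: log2(p) = -1.232661, -p*log2(p) = 0.524536
  p = 4/47 = 0.085106: log2(p) = -3.554589, -p*log2(p) = 0.302518
H = 0.409163 + 0.529222 + 0.524536 + 0.302518 = 1.765439

H = 1.7654 bits/symbol


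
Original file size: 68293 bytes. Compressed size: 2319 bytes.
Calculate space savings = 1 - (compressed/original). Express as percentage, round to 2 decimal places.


ratio = compressed/original = 2319/68293 = 0.033957
savings = 1 - ratio = 1 - 0.033957 = 0.966043
as a percentage: 0.966043 * 100 = 96.6%

Space savings = 1 - 2319/68293 = 96.6%


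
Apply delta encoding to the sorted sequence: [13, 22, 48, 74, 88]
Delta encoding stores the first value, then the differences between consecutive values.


First value: 13
Deltas:
  22 - 13 = 9
  48 - 22 = 26
  74 - 48 = 26
  88 - 74 = 14


Delta encoded: [13, 9, 26, 26, 14]


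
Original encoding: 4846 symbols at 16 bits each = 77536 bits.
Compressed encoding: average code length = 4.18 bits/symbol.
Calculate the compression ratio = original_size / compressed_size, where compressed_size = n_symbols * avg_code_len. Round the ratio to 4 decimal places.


original_size = n_symbols * orig_bits = 4846 * 16 = 77536 bits
compressed_size = n_symbols * avg_code_len = 4846 * 4.18 = 20256.28 bits
ratio = original_size / compressed_size = 77536 / 20256.28 = 3.8278

Compression ratio = 3.8278


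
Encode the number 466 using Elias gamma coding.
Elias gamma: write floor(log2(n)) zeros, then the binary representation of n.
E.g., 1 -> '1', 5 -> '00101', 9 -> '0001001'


num_bits = floor(log2(466)) + 1 = 9
leading_zeros = num_bits - 1 = 8
binary(466) = 111010010

Elias gamma(466) = '00000000' + '111010010' = 00000000111010010 (17 bits)


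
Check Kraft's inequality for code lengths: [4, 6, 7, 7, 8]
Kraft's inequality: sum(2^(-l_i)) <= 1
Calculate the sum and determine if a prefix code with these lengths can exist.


Sum = 2^(-4) + 2^(-6) + 2^(-7) + 2^(-7) + 2^(-8)
    = 0.0625 + 0.015625 + 0.0078125 + 0.0078125 + 0.00390625
    = 25/256 = 0.09765625
Since 0.09765625 <= 1, Kraft's inequality IS satisfied.
A prefix code with these lengths CAN exist.

Kraft sum = 0.09765625. Satisfied.


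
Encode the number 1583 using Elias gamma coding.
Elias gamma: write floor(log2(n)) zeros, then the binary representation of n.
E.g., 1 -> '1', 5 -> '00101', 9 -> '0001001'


num_bits = floor(log2(1583)) + 1 = 11
leading_zeros = num_bits - 1 = 10
binary(1583) = 11000101111

Elias gamma(1583) = '0000000000' + '11000101111' = 000000000011000101111 (21 bits)


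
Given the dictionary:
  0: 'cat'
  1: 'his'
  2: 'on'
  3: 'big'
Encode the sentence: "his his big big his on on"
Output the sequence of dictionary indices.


Look up each word in the dictionary:
  'his' -> 1
  'his' -> 1
  'big' -> 3
  'big' -> 3
  'his' -> 1
  'on' -> 2
  'on' -> 2

Encoded: [1, 1, 3, 3, 1, 2, 2]


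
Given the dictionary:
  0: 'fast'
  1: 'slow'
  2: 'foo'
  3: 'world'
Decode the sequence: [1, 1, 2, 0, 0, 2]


Look up each index in the dictionary:
  1 -> 'slow'
  1 -> 'slow'
  2 -> 'foo'
  0 -> 'fast'
  0 -> 'fast'
  2 -> 'foo'

Decoded: "slow slow foo fast fast foo"


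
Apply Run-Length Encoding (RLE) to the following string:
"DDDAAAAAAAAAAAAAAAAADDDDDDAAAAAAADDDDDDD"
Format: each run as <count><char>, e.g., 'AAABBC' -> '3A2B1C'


Scanning runs left to right:
  i=0: run of 'D' x 3 -> '3D'
  i=3: run of 'A' x 17 -> '17A'
  i=20: run of 'D' x 6 -> '6D'
  i=26: run of 'A' x 7 -> '7A'
  i=33: run of 'D' x 7 -> '7D'

RLE = 3D17A6D7A7D


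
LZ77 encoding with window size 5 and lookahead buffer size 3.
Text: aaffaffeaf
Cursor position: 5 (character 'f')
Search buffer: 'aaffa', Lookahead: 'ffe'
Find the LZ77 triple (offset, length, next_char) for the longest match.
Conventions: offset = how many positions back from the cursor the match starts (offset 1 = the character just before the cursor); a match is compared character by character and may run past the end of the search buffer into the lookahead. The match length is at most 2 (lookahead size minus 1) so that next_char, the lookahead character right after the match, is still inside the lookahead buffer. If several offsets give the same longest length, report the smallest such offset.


Try each offset into the search buffer:
  offset=1 (pos 4, char 'a'): match length 0
  offset=2 (pos 3, char 'f'): match length 1
  offset=3 (pos 2, char 'f'): match length 2
  offset=4 (pos 1, char 'a'): match length 0
  offset=5 (pos 0, char 'a'): match length 0
Longest match has length 2 at offset 3.
next_char = character at position 5 + 2 = 7 -> 'e'

Best match: offset=3, length=2 (matching 'ff' starting at position 2)
LZ77 triple: (3, 2, 'e')


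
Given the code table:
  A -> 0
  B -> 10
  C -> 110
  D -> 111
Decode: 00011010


Decoding:
0 -> A
0 -> A
0 -> A
110 -> C
10 -> B


Result: AAACB


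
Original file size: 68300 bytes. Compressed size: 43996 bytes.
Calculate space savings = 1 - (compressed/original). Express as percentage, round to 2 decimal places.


ratio = compressed/original = 43996/68300 = 0.644158
savings = 1 - ratio = 1 - 0.644158 = 0.355842
as a percentage: 0.355842 * 100 = 35.58%

Space savings = 1 - 43996/68300 = 35.58%


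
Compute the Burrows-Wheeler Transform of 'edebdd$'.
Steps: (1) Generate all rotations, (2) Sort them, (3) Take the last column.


Rotations (sorted):
  0: $edebdd -> last char: d
  1: bdd$ede -> last char: e
  2: d$edebd -> last char: d
  3: dd$edeb -> last char: b
  4: debdd$e -> last char: e
  5: ebdd$ed -> last char: d
  6: edebdd$ -> last char: $


BWT = dedbed$


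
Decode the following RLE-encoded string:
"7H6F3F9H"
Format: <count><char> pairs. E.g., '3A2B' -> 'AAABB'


Expanding each <count><char> pair:
  7H -> 'HHHHHHH'
  6F -> 'FFFFFF'
  3F -> 'FFF'
  9H -> 'HHHHHHHHH'

Decoded = HHHHHHHFFFFFFFFFHHHHHHHHH
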